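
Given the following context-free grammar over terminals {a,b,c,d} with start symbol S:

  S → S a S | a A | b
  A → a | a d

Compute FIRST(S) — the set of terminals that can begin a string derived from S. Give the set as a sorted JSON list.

FIRST sets, iterate to fixpoint:
[1]
  A via A→a: +{a}
  S via S→a A: +{a}
  S via S→b: +{b}
  S: {a,b}  A: {a}
[2] (no change)
  S: {a,b}  A: {a}

FIRST(S) = ["a", "b"]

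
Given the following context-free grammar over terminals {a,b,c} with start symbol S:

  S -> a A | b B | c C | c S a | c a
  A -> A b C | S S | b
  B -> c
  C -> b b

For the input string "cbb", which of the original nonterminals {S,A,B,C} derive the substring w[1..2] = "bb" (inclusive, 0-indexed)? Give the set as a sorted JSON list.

CNF form of G:
  S -> T0 B | T1 A | T2 C | T2 T1 | T2 X4
  A -> A X3 | S S | b
  B -> c
  C -> T0 T0
  T0 -> b
  T1 -> a
  T2 -> c
  X3 -> T0 C
  X4 -> S T1

CYK fill (cells [i..j] with 1 ≤ i ≤ j ≤ 2 only):
  cell(1,1) b: {A,T0}  orig:{A}
  cell(2,2) b: {A,T0}  orig:{A}
  cell(1,2) bb: {C}

Original NTs in T[1,2] deriving "bb": ["C"]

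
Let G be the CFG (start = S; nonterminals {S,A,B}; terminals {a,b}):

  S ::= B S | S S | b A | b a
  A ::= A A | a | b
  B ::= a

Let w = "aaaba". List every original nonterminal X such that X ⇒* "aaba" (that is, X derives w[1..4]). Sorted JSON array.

Convert to CNF:
  S -> B S | S S | T0 A | T0 T1
  A -> A A | a | b
  B -> a
  T0 -> b
  T1 -> a

CYK table (by increasing span) (cells [i..j] with 1 ≤ i ≤ j ≤ 4 only):
  cell(1,1) a: {A,B,T1}  orig:{A,B}
  cell(2,2) a: {A,B,T1}  orig:{A,B}
  cell(3,3) b: {A,T0}  orig:{A}
  cell(4,4) a: {A,B,T1}  orig:{A,B}
  cell(1,2) aa: {A}
  cell(2,3) ab: {A}
  cell(3,4) ba: {A,S}
  cell(1,3) aab: {A}
  cell(2,4) aba: {A,S}
  cell(1,4) aaba: {A,S}

Original NTs in T[1,4] deriving "aaba": ["A", "S"]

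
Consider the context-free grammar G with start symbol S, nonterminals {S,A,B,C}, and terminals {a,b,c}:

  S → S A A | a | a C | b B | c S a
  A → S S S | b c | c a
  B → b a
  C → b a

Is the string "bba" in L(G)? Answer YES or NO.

Convert to CNF:
  S -> S X4 | T0 B | T1 X5 | T2 C | a
  A -> S X3 | T0 T1 | T1 T2
  B -> T0 T2
  C -> T0 T2
  T0 -> b
  T1 -> c
  T2 -> a
  X3 -> S S
  X4 -> A A
  X5 -> S T2

CYK fill:
  cell(0,0) b: {T0}  orig:{}
  cell(1,1) b: {T0}  orig:{}
  cell(2,2) a: {S,T2}  orig:{S}
  cell(0,1) bb: ∅
  cell(1,2) ba: {B,C}
  cell(0,2) bba: {S}

S ∈ T[0,2] ⇒ YES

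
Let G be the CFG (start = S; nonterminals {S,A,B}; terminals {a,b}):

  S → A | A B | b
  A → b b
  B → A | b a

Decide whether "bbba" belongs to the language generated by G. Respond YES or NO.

Convert to CNF:
  S -> A B | T0 T0 | b
  A -> T0 T0
  B -> T0 T0 | T0 T1
  T0 -> b
  T1 -> a

CYK table (by increasing span):
  T[0,0] 'b' = {S,T0}  orig:{S}
  T[1,1] 'b' = {S,T0}  orig:{S}
  T[2,2] 'b' = {S,T0}  orig:{S}
  T[3,3] 'a' = {T1}  orig:{}
  T[0,1] 'bb' = {A,B,S}
  T[1,2] 'bb' = {A,B,S}
  T[2,3] 'ba' = {B}
  T[0,2] 'bbb' = ∅
  T[1,3] 'bba' = ∅
  T[0,3] 'bbba' = {S}

S ∈ T[0,3] ⇒ YES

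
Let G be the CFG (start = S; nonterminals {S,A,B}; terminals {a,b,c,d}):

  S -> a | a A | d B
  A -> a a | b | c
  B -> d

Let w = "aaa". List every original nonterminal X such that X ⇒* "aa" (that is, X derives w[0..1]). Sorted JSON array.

Convert to CNF:
  S -> T0 A | T1 B | a
  A -> T0 T0 | b | c
  B -> d
  T0 -> a
  T1 -> d

CYK table (by increasing span), restricted to cells inside w[0..1]:
  [0..0]={S,T0}  "a"  orig:{S}
  [1..1]={S,T0}  "a"  orig:{S}
  [0..1]={A}  "aa"

Original NTs in T[0,1] deriving "aa": ["A"]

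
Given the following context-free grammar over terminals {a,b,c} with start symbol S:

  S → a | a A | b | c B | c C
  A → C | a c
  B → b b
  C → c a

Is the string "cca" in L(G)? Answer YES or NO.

CNF form of G:
  S -> T0 A | T1 B | T1 C | a | b
  A -> T0 T1 | T1 T0
  B -> T2 T2
  C -> T1 T0
  T0 -> a
  T1 -> c
  T2 -> b

CYK table (by increasing span):
  cell(0,0) c: {T1}  orig:{}
  cell(1,1) c: {T1}  orig:{}
  cell(2,2) a: {S,T0}  orig:{S}
  cell(0,1) cc: ∅
  cell(1,2) ca: {A,C}
  cell(0,2) cca: {S}

S ∈ T[0,2] ⇒ YES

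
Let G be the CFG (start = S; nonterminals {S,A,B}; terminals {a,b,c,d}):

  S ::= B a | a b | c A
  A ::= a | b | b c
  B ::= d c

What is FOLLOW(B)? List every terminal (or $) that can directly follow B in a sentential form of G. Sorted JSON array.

FIRST iteration:
iter 1:
  A via A→a: +{a}
  A via A→b: +{b}
  B via B→d c: +{d}
  S via S→B a: +{d}
  S via S→a b: +{a}
  S via S→c A: +{c}
  FIRST(S)={a,c,d}  FIRST(A)={a,b}  FIRST(B)={d}
iter 2: (stable)
  FIRST(S)={a,c,d}  FIRST(A)={a,b}  FIRST(B)={d}

Compute FOLLOW by fixpoint:
seed FOLLOW(S) with $
[1]
  S→B a: FOLLOW(B) ⊇ FIRST(a) = {a}; new: +{a}
  S→c A: FOLLOW(A) ⊇ FOLLOW(S) ⊇ {$}; new: +{$}
  S: {$}  A: {$}  B: {a}
[2] done
  S: {$}  A: {$}  B: {a}

FOLLOW(B) = ["a"]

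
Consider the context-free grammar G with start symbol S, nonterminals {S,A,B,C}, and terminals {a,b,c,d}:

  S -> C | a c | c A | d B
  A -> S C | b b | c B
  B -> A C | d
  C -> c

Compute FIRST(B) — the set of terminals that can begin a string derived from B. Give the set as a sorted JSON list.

FIRST iteration:
round 1:
  A via A→b b: +{b}
  A via A→c B: +{c}
  B via B→A C: +{b,c}
  B via B→d: +{d}
  C via C→c: +{c}
  S via S→C: +{c}
  S via S→a c: +{a}
  S via S→d B: +{d}
  FIRST(S)={a,c,d}  FIRST(A)={b,c}  FIRST(B)={b,c,d}  FIRST(C)={c}
round 2:
  A via A→S C: +{a,d}
  B via B→A C: +{a}
  FIRST(S)={a,c,d}  FIRST(A)={a,b,c,d}  FIRST(B)={a,b,c,d}  FIRST(C)={c}
round 3: (no change)
  FIRST(S)={a,c,d}  FIRST(A)={a,b,c,d}  FIRST(B)={a,b,c,d}  FIRST(C)={c}

FIRST(B) = ["a", "b", "c", "d"]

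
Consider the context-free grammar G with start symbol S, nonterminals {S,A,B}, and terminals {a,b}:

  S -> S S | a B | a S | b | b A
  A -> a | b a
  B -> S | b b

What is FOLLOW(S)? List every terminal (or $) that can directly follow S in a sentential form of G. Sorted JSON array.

FIRST iteration:
round 1:
  A via A→a: +{a}
  A via A→b a: +{b}
  B via B→b b: +{b}
  S via S→a B: +{a}
  S via S→b: +{b}
  FIRST(S)={a,b}  FIRST(A)={a,b}  FIRST(B)={b}
round 2:
  B via B→S: +{a}
  FIRST(S)={a,b}  FIRST(A)={a,b}  FIRST(B)={a,b}
round 3: (stable)
  FIRST(S)={a,b}  FIRST(A)={a,b}  FIRST(B)={a,b}

FOLLOW iteration:
seed FOLLOW(S) with $
[1]
  S→S S: FOLLOW(S) ⊇ FIRST(S) = {a,b}; new: +{a,b}
  S→a B: FOLLOW(B) ⊇ FOLLOW(S) ⊇ {$,a,b}; new: +{$,a,b}
  S→b A: FOLLOW(A) ⊇ FOLLOW(S) ⊇ {$,a,b}; new: +{$,a,b}
  FOLLOW(S)={$,a,b}  FOLLOW(A)={$,a,b}  FOLLOW(B)={$,a,b}
[2] (no change)
  FOLLOW(S)={$,a,b}  FOLLOW(A)={$,a,b}  FOLLOW(B)={$,a,b}

FOLLOW(S) = ["$", "a", "b"]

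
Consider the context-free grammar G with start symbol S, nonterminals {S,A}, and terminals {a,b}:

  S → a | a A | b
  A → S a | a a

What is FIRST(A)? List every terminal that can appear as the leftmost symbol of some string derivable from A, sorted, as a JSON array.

FIRST sets, iterate to fixpoint:
pass 1:
  A via A→a a: +{a}
  S via S→a: +{a}
  S via S→b: +{b}
  S: {a,b}  A: {a}
pass 2:
  A via A→S a: +{b}
  S: {a,b}  A: {a,b}
pass 3: done
  S: {a,b}  A: {a,b}

FIRST(A) = ["a", "b"]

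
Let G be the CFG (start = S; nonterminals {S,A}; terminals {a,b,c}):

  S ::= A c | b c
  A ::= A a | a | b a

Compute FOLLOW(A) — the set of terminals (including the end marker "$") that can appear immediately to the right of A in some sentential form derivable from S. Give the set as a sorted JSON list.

Compute FIRST by fixpoint:
round 1:
  A via A→a: +{a}
  A via A→b a: +{b}
  S via S→A c: +{a,b}
  S: {a,b}  A: {a,b}
round 2: done
  S: {a,b}  A: {a,b}

FOLLOW iteration:
initialize: $ ∈ FOLLOW(S)
iter 1:
  A→A a: FOLLOW(A) ⊇ FIRST(a) = {a}; new: +{a}
  S→A c: FOLLOW(A) ⊇ FIRST(c) = {c}; new: +{c}
  FOLLOW(S)={$}  FOLLOW(A)={a,c}
iter 2: — fixpoint
  FOLLOW(S)={$}  FOLLOW(A)={a,c}

FOLLOW(A) = ["a", "c"]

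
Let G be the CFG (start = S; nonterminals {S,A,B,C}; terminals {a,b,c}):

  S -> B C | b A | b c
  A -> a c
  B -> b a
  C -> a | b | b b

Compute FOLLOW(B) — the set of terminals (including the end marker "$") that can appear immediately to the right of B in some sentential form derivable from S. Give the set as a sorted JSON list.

Compute FIRST by fixpoint:
round 1:
  A via A→a c: +{a}
  B via B→b a: +{b}
  C via C→a: +{a}
  C via C→b: +{b}
  S via S→B C: +{b}
  S: {b}  A: {a}  B: {b}  C: {a,b}
round 2: — fixpoint
  S: {b}  A: {a}  B: {b}  C: {a,b}

Compute FOLLOW by fixpoint:
initialize: $ ∈ FOLLOW(S)
pass 1:
  S→B C: FOLLOW(B) ⊇ FIRST(C) = {a,b}; new: +{a,b}
  S→B C: FOLLOW(C) ⊇ FOLLOW(S) ⊇ {$}; new: +{$}
  S→b A: FOLLOW(A) ⊇ FOLLOW(S) ⊇ {$}; new: +{$}
  FOLLOW(S)={$}  FOLLOW(A)={$}  FOLLOW(B)={a,b}  FOLLOW(C)={$}
pass 2: (no change)
  FOLLOW(S)={$}  FOLLOW(A)={$}  FOLLOW(B)={a,b}  FOLLOW(C)={$}

FOLLOW(B) = ["a", "b"]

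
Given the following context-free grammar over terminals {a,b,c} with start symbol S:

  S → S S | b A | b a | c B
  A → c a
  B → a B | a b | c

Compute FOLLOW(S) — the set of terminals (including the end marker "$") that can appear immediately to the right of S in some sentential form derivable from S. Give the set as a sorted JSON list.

FIRST iteration:
round 1:
  A via A→c a: +{c}
  B via B→a B: +{a}
  B via B→c: +{c}
  S via S→b A: +{b}
  S via S→c B: +{c}
  FIRST(S)={b,c}  FIRST(A)={c}  FIRST(B)={a,c}
round 2: — fixpoint
  FIRST(S)={b,c}  FIRST(A)={c}  FIRST(B)={a,c}

FOLLOW iteration:
FOLLOW(S) := {$}
[1]
  S→S S: FOLLOW(S) ⊇ FIRST(S) = {b,c}; new: +{b,c}
  S→b A: FOLLOW(A) ⊇ FOLLOW(S) ⊇ {$,b,c}; new: +{$,b,c}
  S→c B: FOLLOW(B) ⊇ FOLLOW(S) ⊇ {$,b,c}; new: +{$,b,c}
  FOLLOW[S]={$,b,c}  FOLLOW[A]={$,b,c}  FOLLOW[B]={$,b,c}
[2] (stable)
  FOLLOW[S]={$,b,c}  FOLLOW[A]={$,b,c}  FOLLOW[B]={$,b,c}

FOLLOW(S) = ["$", "b", "c"]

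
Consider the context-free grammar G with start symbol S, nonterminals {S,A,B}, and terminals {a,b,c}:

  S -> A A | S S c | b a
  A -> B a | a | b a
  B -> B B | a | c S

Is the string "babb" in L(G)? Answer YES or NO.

Convert to CNF:
  S -> A A | S X3 | T1 T0
  A -> B T0 | T1 T0 | a
  B -> B B | T2 S | a
  T0 -> a
  T1 -> b
  T2 -> c
  X3 -> S T2

CYK fill:
  [0..0]={T1}  "b"  orig:{}
  [1..1]={A,B,T0}  "a"  orig:{A,B}
  [2..2]={T1}  "b"  orig:{}
  [3..3]={T1}  "b"  orig:{}
  [0..1]={A,S}  "ba"
  [1..2]=∅  "ab"
  [2..3]=∅  "bb"
  [0..2]=∅  "bab"
  [1..3]=∅  "abb"
  [0..3]=∅  "babb"

S ∉ T[0,3] ⇒ NO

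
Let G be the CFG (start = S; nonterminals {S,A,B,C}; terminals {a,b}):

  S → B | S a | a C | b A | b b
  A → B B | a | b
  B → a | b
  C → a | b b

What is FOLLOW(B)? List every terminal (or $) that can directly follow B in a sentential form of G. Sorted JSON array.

Compute FIRST by fixpoint:
[1]
  A via A→a: +{a}
  A via A→b: +{b}
  B via B→a: +{a}
  B via B→b: +{b}
  C via C→a: +{a}
  C via C→b b: +{b}
  S via S→B: +{a,b}
  S: {a,b}  A: {a,b}  B: {a,b}  C: {a,b}
[2] done
  S: {a,b}  A: {a,b}  B: {a,b}  C: {a,b}

FOLLOW sets:
initialize: $ ∈ FOLLOW(S)
round 1:
  A→B B: FOLLOW(B) ⊇ FIRST(B) = {a,b}; new: +{a,b}
  S→B: FOLLOW(B) ⊇ FOLLOW(S) ⊇ {$}; new: +{$}
  S→S a: FOLLOW(S) ⊇ FIRST(a) = {a}; new: +{a}
  S→a C: FOLLOW(C) ⊇ FOLLOW(S) ⊇ {$,a}; new: +{$,a}
  S→b A: FOLLOW(A) ⊇ FOLLOW(S) ⊇ {$,a}; new: +{$,a}
  FOLLOW[S]={$,a}  FOLLOW[A]={$,a}  FOLLOW[B]={$,a,b}  FOLLOW[C]={$,a}
round 2: done
  FOLLOW[S]={$,a}  FOLLOW[A]={$,a}  FOLLOW[B]={$,a,b}  FOLLOW[C]={$,a}

FOLLOW(B) = ["$", "a", "b"]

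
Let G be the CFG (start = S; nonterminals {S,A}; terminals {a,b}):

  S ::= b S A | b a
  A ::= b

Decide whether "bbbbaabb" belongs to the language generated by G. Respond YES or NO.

CNF form of G:
  S -> T0 T1 | T0 X2
  A -> b
  T0 -> b
  T1 -> a
  X2 -> S A

CYK table (by increasing span):
  T[0,0] 'b' = {A,T0}  orig:{A}
  T[1,1] 'b' = {A,T0}  orig:{A}
  T[2,2] 'b' = {A,T0}  orig:{A}
  T[3,3] 'b' = {A,T0}  orig:{A}
  T[4,4] 'a' = {T1}  orig:{}
  T[5,5] 'a' = {T1}  orig:{}
  T[6,6] 'b' = {A,T0}  orig:{A}
  T[7,7] 'b' = {A,T0}  orig:{A}
  T[0,1] 'bb' = ∅
  T[1,2] 'bb' = ∅
  T[2,3] 'bb' = ∅
  T[3,4] 'ba' = {S}
  T[4,5] 'aa' = ∅
  T[5,6] 'ab' = ∅
  T[6,7] 'bb' = ∅
  T[0,2] 'bbb' = ∅
  T[1,3] 'bbb' = ∅
  T[2,4] 'bba' = ∅
  T[3,5] 'baa' = ∅
  T[4,6] 'aab' = ∅
  T[5,7] 'abb' = ∅
  T[0,3] 'bbbb' = ∅
  T[1,4] 'bbba' = ∅
  T[2,5] 'bbaa' = ∅
  T[3,6] 'baab' = ∅
  T[4,7] 'aabb' = ∅
  T[0,4] 'bbbba' = ∅
  T[1,5] 'bbbaa' = ∅
  T[2,6] 'bbaab' = ∅
  T[3,7] 'baabb' = ∅
  T[0,5] 'bbbbaa' = ∅
  T[1,6] 'bbbaab' = ∅
  T[2,7] 'bbaabb' = ∅
  T[0,6] 'bbbbaab' = ∅
  T[1,7] 'bbbaabb' = ∅
  T[0,7] 'bbbbaabb' = ∅

S ∉ T[0,7] ⇒ NO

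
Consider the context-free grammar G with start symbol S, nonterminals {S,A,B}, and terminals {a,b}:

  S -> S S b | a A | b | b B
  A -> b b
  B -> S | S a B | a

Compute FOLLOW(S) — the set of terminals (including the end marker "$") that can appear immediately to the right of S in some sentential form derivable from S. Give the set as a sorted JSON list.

FIRST iteration:
[1]
  A via A→b b: +{b}
  B via B→a: +{a}
  S via S→a A: +{a}
  S via S→b: +{b}
  S: {a,b}  A: {b}  B: {a}
[2]
  B via B→S: +{b}
  S: {a,b}  A: {b}  B: {a,b}
[3] — fixpoint
  S: {a,b}  A: {b}  B: {a,b}

Compute FOLLOW by fixpoint:
seed FOLLOW(S) with $
[1]
  B→S a B: FOLLOW(S) ⊇ FIRST(a) = {a}; new: +{a}
  S→S S b: FOLLOW(S) ⊇ FIRST(S) = {a,b}; new: +{b}
  S→a A: FOLLOW(A) ⊇ FOLLOW(S) ⊇ {$,a,b}; new: +{$,a,b}
  S→b B: FOLLOW(B) ⊇ FOLLOW(S) ⊇ {$,a,b}; new: +{$,a,b}
  S: {$,a,b}  A: {$,a,b}  B: {$,a,b}
[2] (stable)
  S: {$,a,b}  A: {$,a,b}  B: {$,a,b}

FOLLOW(S) = ["$", "a", "b"]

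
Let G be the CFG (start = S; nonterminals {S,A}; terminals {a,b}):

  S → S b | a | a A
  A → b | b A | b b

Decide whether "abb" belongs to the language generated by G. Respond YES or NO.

Convert to CNF:
  S -> S T0 | T1 A | a
  A -> T0 A | T0 T0 | b
  T0 -> b
  T1 -> a

CYK table (by increasing span):
  cell(0,0) a: {S,T1}  orig:{S}
  cell(1,1) b: {A,T0}  orig:{A}
  cell(2,2) b: {A,T0}  orig:{A}
  cell(0,1) ab: {S}
  cell(1,2) bb: {A}
  cell(0,2) abb: {S}

S ∈ T[0,2] ⇒ YES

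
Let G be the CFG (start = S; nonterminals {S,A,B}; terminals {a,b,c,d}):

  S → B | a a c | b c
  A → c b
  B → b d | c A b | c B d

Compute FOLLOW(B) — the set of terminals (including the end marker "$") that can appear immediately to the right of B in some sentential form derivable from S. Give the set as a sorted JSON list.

FIRST iteration:
[1]
  A via A→c b: +{c}
  B via B→b d: +{b}
  B via B→c A b: +{c}
  S via S→B: +{b,c}
  S via S→a a c: +{a}
  FIRST(S)={a,b,c}  FIRST(A)={c}  FIRST(B)={b,c}
[2] (stable)
  FIRST(S)={a,b,c}  FIRST(A)={c}  FIRST(B)={b,c}

Compute FOLLOW by fixpoint:
FOLLOW(S) := {$}
pass 1:
  B→c A b: FOLLOW(A) ⊇ FIRST(b) = {b}; new: +{b}
  B→c B d: FOLLOW(B) ⊇ FIRST(d) = {d}; new: +{d}
  S→B: FOLLOW(B) ⊇ FOLLOW(S) ⊇ {$}; new: +{$}
  FOLLOW(S)={$}  FOLLOW(A)={b}  FOLLOW(B)={$,d}
pass 2: — fixpoint
  FOLLOW(S)={$}  FOLLOW(A)={b}  FOLLOW(B)={$,d}

FOLLOW(B) = ["$", "d"]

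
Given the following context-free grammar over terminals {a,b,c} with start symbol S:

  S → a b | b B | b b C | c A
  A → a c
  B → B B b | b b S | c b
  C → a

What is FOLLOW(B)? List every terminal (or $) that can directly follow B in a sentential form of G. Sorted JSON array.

FIRST iteration:
[1]
  A via A→a c: +{a}
  B via B→b b S: +{b}
  B via B→c b: +{c}
  C via C→a: +{a}
  S via S→a b: +{a}
  S via S→b B: +{b}
  S via S→c A: +{c}
  S: {a,b,c}  A: {a}  B: {b,c}  C: {a}
[2] (no change)
  S: {a,b,c}  A: {a}  B: {b,c}  C: {a}

Compute FOLLOW by fixpoint:
seed FOLLOW(S) with $
iter 1:
  B→B B b: FOLLOW(B) ⊇ FIRST(B) = {b,c}; new: +{b,c}
  B→b b S: FOLLOW(S) ⊇ FOLLOW(B) ⊇ {b,c}; new: +{b,c}
  S→b B: FOLLOW(B) ⊇ FOLLOW(S) ⊇ {$,b,c}; new: +{$}
  S→b b C: FOLLOW(C) ⊇ FOLLOW(S) ⊇ {$,b,c}; new: +{$,b,c}
  S→c A: FOLLOW(A) ⊇ FOLLOW(S) ⊇ {$,b,c}; new: +{$,b,c}
  FOLLOW(S)={$,b,c}  FOLLOW(A)={$,b,c}  FOLLOW(B)={$,b,c}  FOLLOW(C)={$,b,c}
iter 2: (no change)
  FOLLOW(S)={$,b,c}  FOLLOW(A)={$,b,c}  FOLLOW(B)={$,b,c}  FOLLOW(C)={$,b,c}

FOLLOW(B) = ["$", "b", "c"]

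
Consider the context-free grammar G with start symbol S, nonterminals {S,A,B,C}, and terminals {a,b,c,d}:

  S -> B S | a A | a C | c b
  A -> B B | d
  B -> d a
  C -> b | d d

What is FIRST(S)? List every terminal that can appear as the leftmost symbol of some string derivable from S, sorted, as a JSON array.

FIRST sets, iterate to fixpoint:
[1]
  A via A→d: +{d}
  B via B→d a: +{d}
  C via C→b: +{b}
  C via C→d d: +{d}
  S via S→B S: +{d}
  S via S→a A: +{a}
  S via S→c b: +{c}
  FIRST(S)={a,c,d}  FIRST(A)={d}  FIRST(B)={d}  FIRST(C)={b,d}
[2] — fixpoint
  FIRST(S)={a,c,d}  FIRST(A)={d}  FIRST(B)={d}  FIRST(C)={b,d}

FIRST(S) = ["a", "c", "d"]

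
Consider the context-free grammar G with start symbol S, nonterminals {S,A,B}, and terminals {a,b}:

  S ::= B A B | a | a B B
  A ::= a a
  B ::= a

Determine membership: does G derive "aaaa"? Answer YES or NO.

Convert to CNF:
  S -> B X1 | T0 X2 | a
  A -> T0 T0
  B -> a
  T0 -> a
  X1 -> A B
  X2 -> B B

CYK table (by increasing span):
  cell(0,0) a: {B,S,T0}  orig:{B,S}
  cell(1,1) a: {B,S,T0}  orig:{B,S}
  cell(2,2) a: {B,S,T0}  orig:{B,S}
  cell(3,3) a: {B,S,T0}  orig:{B,S}
  cell(0,1) aa: {A,X2}  orig:{A}
  cell(1,2) aa: {A,X2}  orig:{A}
  cell(2,3) aa: {A,X2}  orig:{A}
  cell(0,2) aaa: {S,X1}  orig:{S}
  cell(1,3) aaa: {S,X1}  orig:{S}
  cell(0,3) aaaa: {S}

S ∈ T[0,3] ⇒ YES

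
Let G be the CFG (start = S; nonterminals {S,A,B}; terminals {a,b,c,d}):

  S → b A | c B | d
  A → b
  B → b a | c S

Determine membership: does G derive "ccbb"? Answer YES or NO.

Convert to CNF:
  S -> T0 A | T2 B | d
  A -> b
  B -> T0 T1 | T2 S
  T0 -> b
  T1 -> a
  T2 -> c

Fill CYK table bottom-up:
  T[0,0] 'c' = {T2}  orig:{}
  T[1,1] 'c' = {T2}  orig:{}
  T[2,2] 'b' = {A,T0}  orig:{A}
  T[3,3] 'b' = {A,T0}  orig:{A}
  T[0,1] 'cc' = ∅
  T[1,2] 'cb' = ∅
  T[2,3] 'bb' = {S}
  T[0,2] 'ccb' = ∅
  T[1,3] 'cbb' = {B}
  T[0,3] 'ccbb' = {S}

S ∈ T[0,3] ⇒ YES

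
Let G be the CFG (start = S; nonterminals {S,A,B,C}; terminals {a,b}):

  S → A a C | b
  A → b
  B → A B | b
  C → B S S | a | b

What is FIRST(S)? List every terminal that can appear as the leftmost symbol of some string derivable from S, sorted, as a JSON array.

Compute FIRST by fixpoint:
pass 1:
  A via A→b: +{b}
  B via B→A B: +{b}
  C via C→B S S: +{b}
  C via C→a: +{a}
  S via S→A a C: +{b}
  S: {b}  A: {b}  B: {b}  C: {a,b}
pass 2: (stable)
  S: {b}  A: {b}  B: {b}  C: {a,b}

FIRST(S) = ["b"]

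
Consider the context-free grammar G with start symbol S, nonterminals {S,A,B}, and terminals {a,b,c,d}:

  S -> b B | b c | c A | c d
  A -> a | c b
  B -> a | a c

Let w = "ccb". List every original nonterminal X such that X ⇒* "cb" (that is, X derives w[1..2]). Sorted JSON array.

Convert to CNF:
  S -> T0 A | T0 T3 | T1 B | T1 T0
  A -> T0 T1 | a
  B -> T2 T0 | a
  T0 -> c
  T1 -> b
  T2 -> a
  T3 -> d

Fill CYK table bottom-up — only the sub-triangle for w[1..2]:
  T[1,1] 'c' = {T0}  orig:{}
  T[2,2] 'b' = {T1}  orig:{}
  T[1,2] 'cb' = {A}

Original NTs in T[1,2] deriving "cb": ["A"]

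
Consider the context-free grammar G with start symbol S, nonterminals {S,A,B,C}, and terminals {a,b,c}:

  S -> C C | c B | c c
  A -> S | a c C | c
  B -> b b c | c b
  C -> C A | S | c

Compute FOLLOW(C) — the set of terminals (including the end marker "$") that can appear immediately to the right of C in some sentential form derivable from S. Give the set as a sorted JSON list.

FIRST iteration:
iter 1:
  A via A→a c C: +{a}
  A via A→c: +{c}
  B via B→b b c: +{b}
  B via B→c b: +{c}
  C via C→c: +{c}
  S via S→C C: +{c}
  S: {c}  A: {a,c}  B: {b,c}  C: {c}
iter 2: (no change)
  S: {c}  A: {a,c}  B: {b,c}  C: {c}

FOLLOW sets:
FOLLOW(S) := {$}
round 1:
  C→C A: FOLLOW(C) ⊇ FIRST(A) = {a,c}; new: +{a,c}
  C→C A: FOLLOW(A) ⊇ FOLLOW(C) ⊇ {a,c}; new: +{a,c}
  C→S: FOLLOW(S) ⊇ FOLLOW(C) ⊇ {a,c}; new: +{a,c}
  S→C C: FOLLOW(C) ⊇ FOLLOW(S) ⊇ {$,a,c}; new: +{$}
  S→c B: FOLLOW(B) ⊇ FOLLOW(S) ⊇ {$,a,c}; new: +{$,a,c}
  S: {$,a,c}  A: {a,c}  B: {$,a,c}  C: {$,a,c}
round 2:
  C→C A: FOLLOW(A) ⊇ FOLLOW(C) ⊇ {$,a,c}; new: +{$}
  S: {$,a,c}  A: {$,a,c}  B: {$,a,c}  C: {$,a,c}
round 3: done
  S: {$,a,c}  A: {$,a,c}  B: {$,a,c}  C: {$,a,c}

FOLLOW(C) = ["$", "a", "c"]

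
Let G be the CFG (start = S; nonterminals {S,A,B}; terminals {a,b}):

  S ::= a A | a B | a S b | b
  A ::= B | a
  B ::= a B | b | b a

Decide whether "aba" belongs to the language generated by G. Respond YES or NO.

CNF form of G:
  S -> T0 A | T0 B | T0 X2 | b
  A -> T0 B | T1 T0 | a | b
  B -> T0 B | T1 T0 | b
  T0 -> a
  T1 -> b
  X2 -> S T1

CYK table (by increasing span):
  [0..0]={A,T0}  "a"  orig:{A}
  [1..1]={A,B,S,T1}  "b"  orig:{A,B,S}
  [2..2]={A,T0}  "a"  orig:{A}
  [0..1]={A,B,S}  "ab"
  [1..2]={A,B}  "ba"
  [0..2]={A,B,S}  "aba"

S ∈ T[0,2] ⇒ YES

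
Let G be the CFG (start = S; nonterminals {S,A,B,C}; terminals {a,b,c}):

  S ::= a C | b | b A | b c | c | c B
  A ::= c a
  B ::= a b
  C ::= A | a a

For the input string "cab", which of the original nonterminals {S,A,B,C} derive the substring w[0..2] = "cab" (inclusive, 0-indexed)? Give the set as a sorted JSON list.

Convert to CNF:
  S -> T0 B | T1 C | T2 A | T2 T0 | b | c
  A -> T0 T1
  B -> T1 T2
  C -> T0 T1 | T1 T1
  T0 -> c
  T1 -> a
  T2 -> b

Fill CYK table bottom-up — only the sub-triangle for w[0..2]:
  T[0,0] 'c' = {S,T0}  orig:{S}
  T[1,1] 'a' = {T1}  orig:{}
  T[2,2] 'b' = {S,T2}  orig:{S}
  T[0,1] 'ca' = {A,C}
  T[1,2] 'ab' = {B}
  T[0,2] 'cab' = {S}

Original NTs in T[0,2] deriving "cab": ["S"]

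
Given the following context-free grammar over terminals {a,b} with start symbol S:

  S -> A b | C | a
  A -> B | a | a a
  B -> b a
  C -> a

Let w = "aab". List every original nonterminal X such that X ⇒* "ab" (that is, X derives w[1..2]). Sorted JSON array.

CNF form of G:
  S -> A T1 | a
  A -> T0 T0 | T1 T0 | a
  B -> T1 T0
  C -> a
  T0 -> a
  T1 -> b

CYK fill — only the sub-triangle for w[1..2]:
  T[1,1] 'a' = {A,C,S,T0}  orig:{A,C,S}
  T[2,2] 'b' = {T1}  orig:{}
  T[1,2] 'ab' = {S}

Original NTs in T[1,2] deriving "ab": ["S"]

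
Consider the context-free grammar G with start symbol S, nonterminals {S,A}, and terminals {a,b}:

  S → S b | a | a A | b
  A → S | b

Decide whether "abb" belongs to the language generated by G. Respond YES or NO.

Convert to CNF:
  S -> S T0 | T1 A | a | b
  A -> S T0 | T1 A | a | b
  T0 -> b
  T1 -> a

CYK table (by increasing span):
  T[0,0] 'a' = {A,S,T1}  orig:{A,S}
  T[1,1] 'b' = {A,S,T0}  orig:{A,S}
  T[2,2] 'b' = {A,S,T0}  orig:{A,S}
  T[0,1] 'ab' = {A,S}
  T[1,2] 'bb' = {A,S}
  T[0,2] 'abb' = {A,S}

S ∈ T[0,2] ⇒ YES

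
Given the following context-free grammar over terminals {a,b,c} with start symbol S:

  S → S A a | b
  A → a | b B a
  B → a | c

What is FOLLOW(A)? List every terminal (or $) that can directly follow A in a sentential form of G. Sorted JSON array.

FIRST iteration:
pass 1:
  A via A→a: +{a}
  A via A→b B a: +{b}
  B via B→a: +{a}
  B via B→c: +{c}
  S via S→b: +{b}
  FIRST[S]={b}  FIRST[A]={a,b}  FIRST[B]={a,c}
pass 2: (stable)
  FIRST[S]={b}  FIRST[A]={a,b}  FIRST[B]={a,c}

FOLLOW sets:
FOLLOW(S) := {$}
pass 1:
  A→b B a: FOLLOW(B) ⊇ FIRST(a) = {a}; new: +{a}
  S→S A a: FOLLOW(S) ⊇ FIRST(A) = {a,b}; new: +{a,b}
  S→S A a: FOLLOW(A) ⊇ FIRST(a) = {a}; new: +{a}
  S: {$,a,b}  A: {a}  B: {a}
pass 2: (no change)
  S: {$,a,b}  A: {a}  B: {a}

FOLLOW(A) = ["a"]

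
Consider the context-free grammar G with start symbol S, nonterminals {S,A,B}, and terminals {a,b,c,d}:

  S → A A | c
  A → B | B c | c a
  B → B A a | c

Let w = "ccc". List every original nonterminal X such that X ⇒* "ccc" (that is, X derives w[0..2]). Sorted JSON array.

Convert to CNF:
  S -> A A | c
  A -> B T1 | B X2 | T1 T0 | c
  B -> B X3 | c
  T0 -> a
  T1 -> c
  X2 -> A T0
  X3 -> A T0

Fill CYK table bottom-up, restricted to cells inside w[0..2]:
  cell(0,0) c: {A,B,S,T1}  orig:{A,B,S}
  cell(1,1) c: {A,B,S,T1}  orig:{A,B,S}
  cell(2,2) c: {A,B,S,T1}  orig:{A,B,S}
  cell(0,1) cc: {A,S}
  cell(1,2) cc: {A,S}
  cell(0,2) ccc: {S}

Original NTs in T[0,2] deriving "ccc": ["S"]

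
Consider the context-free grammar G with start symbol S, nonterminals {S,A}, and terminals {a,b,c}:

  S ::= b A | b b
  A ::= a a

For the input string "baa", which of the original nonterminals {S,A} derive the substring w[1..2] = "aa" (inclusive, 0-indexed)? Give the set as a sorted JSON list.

CNF form of G:
  S -> T1 A | T1 T1
  A -> T0 T0
  T0 -> a
  T1 -> b

CYK table (by increasing span) — only the sub-triangle for w[1..2]:
  cell(1,1) a: {T0}  orig:{}
  cell(2,2) a: {T0}  orig:{}
  cell(1,2) aa: {A}

Original NTs in T[1,2] deriving "aa": ["A"]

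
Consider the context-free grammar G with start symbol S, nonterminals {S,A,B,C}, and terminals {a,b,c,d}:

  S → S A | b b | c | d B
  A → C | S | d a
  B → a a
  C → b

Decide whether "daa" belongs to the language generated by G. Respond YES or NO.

CNF form of G:
  S -> S A | T0 T0 | T1 B | c
  A -> S A | T0 T0 | T1 B | T1 T2 | b | c
  B -> T2 T2
  C -> b
  T0 -> b
  T1 -> d
  T2 -> a

CYK table (by increasing span):
  [0..0]={T1}  "d"  orig:{}
  [1..1]={T2}  "a"  orig:{}
  [2..2]={T2}  "a"  orig:{}
  [0..1]={A}  "da"
  [1..2]={B}  "aa"
  [0..2]={A,S}  "daa"

S ∈ T[0,2] ⇒ YES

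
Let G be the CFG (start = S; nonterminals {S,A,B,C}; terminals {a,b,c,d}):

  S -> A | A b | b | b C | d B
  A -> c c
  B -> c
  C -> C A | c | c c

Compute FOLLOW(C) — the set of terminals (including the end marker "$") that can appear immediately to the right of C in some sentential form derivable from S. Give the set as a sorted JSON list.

Compute FIRST by fixpoint:
pass 1:
  A via A→c c: +{c}
  B via B→c: +{c}
  C via C→c: +{c}
  S via S→A: +{c}
  S via S→b: +{b}
  S via S→d B: +{d}
  FIRST[S]={b,c,d}  FIRST[A]={c}  FIRST[B]={c}  FIRST[C]={c}
pass 2: (stable)
  FIRST[S]={b,c,d}  FIRST[A]={c}  FIRST[B]={c}  FIRST[C]={c}

FOLLOW iteration:
seed FOLLOW(S) with $
iter 1:
  C→C A: FOLLOW(C) ⊇ FIRST(A) = {c}; new: +{c}
  C→C A: FOLLOW(A) ⊇ FOLLOW(C) ⊇ {c}; new: +{c}
  S→A: FOLLOW(A) ⊇ FOLLOW(S) ⊇ {$}; new: +{$}
  S→A b: FOLLOW(A) ⊇ FIRST(b) = {b}; new: +{b}
  S→b C: FOLLOW(C) ⊇ FOLLOW(S) ⊇ {$}; new: +{$}
  S→d B: FOLLOW(B) ⊇ FOLLOW(S) ⊇ {$}; new: +{$}
  S: {$}  A: {$,b,c}  B: {$}  C: {$,c}
iter 2: (no change)
  S: {$}  A: {$,b,c}  B: {$}  C: {$,c}

FOLLOW(C) = ["$", "c"]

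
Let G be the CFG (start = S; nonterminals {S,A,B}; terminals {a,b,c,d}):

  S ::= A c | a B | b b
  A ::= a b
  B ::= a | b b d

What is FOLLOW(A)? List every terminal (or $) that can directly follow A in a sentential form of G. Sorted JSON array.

Compute FIRST by fixpoint:
iter 1:
  A via A→a b: +{a}
  B via B→a: +{a}
  B via B→b b d: +{b}
  S via S→A c: +{a}
  S via S→b b: +{b}
  FIRST(S)={a,b}  FIRST(A)={a}  FIRST(B)={a,b}
iter 2: done
  FIRST(S)={a,b}  FIRST(A)={a}  FIRST(B)={a,b}

FOLLOW sets:
seed FOLLOW(S) with $
iter 1:
  S→A c: FOLLOW(A) ⊇ FIRST(c) = {c}; new: +{c}
  S→a B: FOLLOW(B) ⊇ FOLLOW(S) ⊇ {$}; new: +{$}
  FOLLOW(S)={$}  FOLLOW(A)={c}  FOLLOW(B)={$}
iter 2: (stable)
  FOLLOW(S)={$}  FOLLOW(A)={c}  FOLLOW(B)={$}

FOLLOW(A) = ["c"]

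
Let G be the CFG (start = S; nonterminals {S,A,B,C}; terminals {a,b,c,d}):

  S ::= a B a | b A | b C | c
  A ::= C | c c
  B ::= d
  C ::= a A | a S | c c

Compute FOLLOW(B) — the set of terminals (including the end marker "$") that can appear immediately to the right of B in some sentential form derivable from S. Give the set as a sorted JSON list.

FIRST sets, iterate to fixpoint:
round 1:
  A via A→c c: +{c}
  B via B→d: +{d}
  C via C→a A: +{a}
  C via C→c c: +{c}
  S via S→a B a: +{a}
  S via S→b A: +{b}
  S via S→c: +{c}
  FIRST[S]={a,b,c}  FIRST[A]={c}  FIRST[B]={d}  FIRST[C]={a,c}
round 2:
  A via A→C: +{a}
  FIRST[S]={a,b,c}  FIRST[A]={a,c}  FIRST[B]={d}  FIRST[C]={a,c}
round 3: (no change)
  FIRST[S]={a,b,c}  FIRST[A]={a,c}  FIRST[B]={d}  FIRST[C]={a,c}

FOLLOW iteration:
FOLLOW(S) := {$}
pass 1:
  S→a B a: FOLLOW(B) ⊇ FIRST(a) = {a}; new: +{a}
  S→b A: FOLLOW(A) ⊇ FOLLOW(S) ⊇ {$}; new: +{$}
  S→b C: FOLLOW(C) ⊇ FOLLOW(S) ⊇ {$}; new: +{$}
  S: {$}  A: {$}  B: {a}  C: {$}
pass 2: (no change)
  S: {$}  A: {$}  B: {a}  C: {$}

FOLLOW(B) = ["a"]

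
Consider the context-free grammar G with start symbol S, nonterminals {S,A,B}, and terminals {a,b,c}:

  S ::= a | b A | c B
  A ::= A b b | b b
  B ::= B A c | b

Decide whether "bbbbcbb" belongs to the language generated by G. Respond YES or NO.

Convert to CNF:
  S -> T0 A | T1 B | a
  A -> A X2 | T0 T0
  B -> B X3 | b
  T0 -> b
  T1 -> c
  X2 -> T0 T0
  X3 -> A T1

CYK fill:
  cell(0,0) b: {B,T0}  orig:{B}
  cell(1,1) b: {B,T0}  orig:{B}
  cell(2,2) b: {B,T0}  orig:{B}
  cell(3,3) b: {B,T0}  orig:{B}
  cell(4,4) c: {T1}  orig:{}
  cell(5,5) b: {B,T0}  orig:{B}
  cell(6,6) b: {B,T0}  orig:{B}
  cell(0,1) bb: {A,X2}  orig:{A}
  cell(1,2) bb: {A,X2}  orig:{A}
  cell(2,3) bb: {A,X2}  orig:{A}
  cell(3,4) bc: ∅
  cell(4,5) cb: {S}
  cell(5,6) bb: {A,X2}  orig:{A}
  cell(0,2) bbb: {S}
  cell(1,3) bbb: {S}
  cell(2,4) bbc: {X3}  orig:{}
  cell(3,5) bcb: ∅
  cell(4,6) cbb: ∅
  cell(0,3) bbbb: {A}
  cell(1,4) bbbc: {B}
  cell(2,5) bbcb: ∅
  cell(3,6) bcbb: ∅
  cell(0,4) bbbbc: {X3}  orig:{}
  cell(1,5) bbbcb: ∅
  cell(2,6) bbcbb: ∅
  cell(0,5) bbbbcb: ∅
  cell(1,6) bbbcbb: ∅
  cell(0,6) bbbbcbb: ∅

S ∉ T[0,6] ⇒ NO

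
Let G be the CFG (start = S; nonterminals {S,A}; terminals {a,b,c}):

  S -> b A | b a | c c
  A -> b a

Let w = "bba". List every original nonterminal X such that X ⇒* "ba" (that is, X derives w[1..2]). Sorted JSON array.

CNF form of G:
  S -> T0 A | T0 T1 | T2 T2
  A -> T0 T1
  T0 -> b
  T1 -> a
  T2 -> c

Fill CYK table bottom-up (cells [i..j] with 1 ≤ i ≤ j ≤ 2 only):
  cell(1,1) b: {T0}  orig:{}
  cell(2,2) a: {T1}  orig:{}
  cell(1,2) ba: {A,S}

Original NTs in T[1,2] deriving "ba": ["A", "S"]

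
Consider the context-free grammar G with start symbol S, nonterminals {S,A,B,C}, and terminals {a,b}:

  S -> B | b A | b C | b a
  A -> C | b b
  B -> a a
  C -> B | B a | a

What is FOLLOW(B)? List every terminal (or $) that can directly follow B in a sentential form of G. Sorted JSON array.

FIRST iteration:
round 1:
  A via A→b b: +{b}
  B via B→a a: +{a}
  C via C→B: +{a}
  S via S→B: +{a}
  S via S→b A: +{b}
  FIRST[S]={a,b}  FIRST[A]={b}  FIRST[B]={a}  FIRST[C]={a}
round 2:
  A via A→C: +{a}
  FIRST[S]={a,b}  FIRST[A]={a,b}  FIRST[B]={a}  FIRST[C]={a}
round 3: (no change)
  FIRST[S]={a,b}  FIRST[A]={a,b}  FIRST[B]={a}  FIRST[C]={a}

FOLLOW sets:
FOLLOW(S) := {$}
iter 1:
  C→B a: FOLLOW(B) ⊇ FIRST(a) = {a}; new: +{a}
  S→B: FOLLOW(B) ⊇ FOLLOW(S) ⊇ {$}; new: +{$}
  S→b A: FOLLOW(A) ⊇ FOLLOW(S) ⊇ {$}; new: +{$}
  S→b C: FOLLOW(C) ⊇ FOLLOW(S) ⊇ {$}; new: +{$}
  FOLLOW[S]={$}  FOLLOW[A]={$}  FOLLOW[B]={$,a}  FOLLOW[C]={$}
iter 2: (no change)
  FOLLOW[S]={$}  FOLLOW[A]={$}  FOLLOW[B]={$,a}  FOLLOW[C]={$}

FOLLOW(B) = ["$", "a"]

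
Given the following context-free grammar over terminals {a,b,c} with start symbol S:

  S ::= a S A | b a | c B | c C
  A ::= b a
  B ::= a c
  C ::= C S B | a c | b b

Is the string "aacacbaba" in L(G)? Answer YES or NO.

CNF form of G:
  S -> T0 T1 | T1 X4 | T2 B | T2 C
  A -> T0 T1
  B -> T1 T2
  C -> C X3 | T0 T0 | T1 T2
  T0 -> b
  T1 -> a
  T2 -> c
  X3 -> S B
  X4 -> S A

Fill CYK table bottom-up:
  T[0,0] 'a' = {T1}  orig:{}
  T[1,1] 'a' = {T1}  orig:{}
  T[2,2] 'c' = {T2}  orig:{}
  T[3,3] 'a' = {T1}  orig:{}
  T[4,4] 'c' = {T2}  orig:{}
  T[5,5] 'b' = {T0}  orig:{}
  T[6,6] 'a' = {T1}  orig:{}
  T[7,7] 'b' = {T0}  orig:{}
  T[8,8] 'a' = {T1}  orig:{}
  T[0,1] 'aa' = ∅
  T[1,2] 'ac' = {B,C}
  T[2,3] 'ca' = ∅
  T[3,4] 'ac' = {B,C}
  T[4,5] 'cb' = ∅
  T[5,6] 'ba' = {A,S}
  T[6,7] 'ab' = ∅
  T[7,8] 'ba' = {A,S}
  T[0,2] 'aac' = ∅
  T[1,3] 'aca' = ∅
  T[2,4] 'cac' = {S}
  T[3,5] 'acb' = ∅
  T[4,6] 'cba' = ∅
  T[5,7] 'bab' = ∅
  T[6,8] 'aba' = ∅
  T[0,3] 'aaca' = ∅
  T[1,4] 'acac' = ∅
  T[2,5] 'cacb' = ∅
  T[3,6] 'acba' = ∅
  T[4,7] 'cbab' = ∅
  T[5,8] 'baba' = {X4}  orig:{}
  T[0,4] 'aacac' = ∅
  T[1,5] 'acacb' = ∅
  T[2,6] 'cacba' = {X4}  orig:{}
  T[3,7] 'acbab' = ∅
  T[4,8] 'cbaba' = ∅
  T[0,5] 'aacacb' = ∅
  T[1,6] 'acacba' = {S}
  T[2,7] 'cacbab' = ∅
  T[3,8] 'acbaba' = ∅
  T[0,6] 'aacacba' = ∅
  T[1,7] 'acacbab' = ∅
  T[2,8] 'cacbaba' = ∅
  T[0,7] 'aacacbab' = ∅
  T[1,8] 'acacbaba' = {X4}  orig:{}
  T[0,8] 'aacacbaba' = {S}

S ∈ T[0,8] ⇒ YES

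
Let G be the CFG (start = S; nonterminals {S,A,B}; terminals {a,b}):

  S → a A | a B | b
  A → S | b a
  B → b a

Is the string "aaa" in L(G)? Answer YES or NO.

Convert to CNF:
  S -> T0 A | T0 B | b
  A -> T0 A | T0 B | T1 T0 | b
  B -> T1 T0
  T0 -> a
  T1 -> b

CYK fill:
  T[0,0] 'a' = {T0}  orig:{}
  T[1,1] 'a' = {T0}  orig:{}
  T[2,2] 'a' = {T0}  orig:{}
  T[0,1] 'aa' = ∅
  T[1,2] 'aa' = ∅
  T[0,2] 'aaa' = ∅

S ∉ T[0,2] ⇒ NO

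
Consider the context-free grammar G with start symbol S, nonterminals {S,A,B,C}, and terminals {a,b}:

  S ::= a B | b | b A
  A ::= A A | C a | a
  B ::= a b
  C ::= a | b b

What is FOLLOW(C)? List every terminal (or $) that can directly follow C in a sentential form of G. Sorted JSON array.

Compute FIRST by fixpoint:
[1]
  A via A→a: +{a}
  B via B→a b: +{a}
  C via C→a: +{a}
  C via C→b b: +{b}
  S via S→a B: +{a}
  S via S→b: +{b}
  FIRST(S)={a,b}  FIRST(A)={a}  FIRST(B)={a}  FIRST(C)={a,b}
[2]
  A via A→C a: +{b}
  FIRST(S)={a,b}  FIRST(A)={a,b}  FIRST(B)={a}  FIRST(C)={a,b}
[3] done
  FIRST(S)={a,b}  FIRST(A)={a,b}  FIRST(B)={a}  FIRST(C)={a,b}

FOLLOW iteration:
FOLLOW(S) := {$}
pass 1:
  A→A A: FOLLOW(A) ⊇ FIRST(A) = {a,b}; new: +{a,b}
  A→C a: FOLLOW(C) ⊇ FIRST(a) = {a}; new: +{a}
  S→a B: FOLLOW(B) ⊇ FOLLOW(S) ⊇ {$}; new: +{$}
  S→b A: FOLLOW(A) ⊇ FOLLOW(S) ⊇ {$}; new: +{$}
  S: {$}  A: {$,a,b}  B: {$}  C: {a}
pass 2: (no change)
  S: {$}  A: {$,a,b}  B: {$}  C: {a}

FOLLOW(C) = ["a"]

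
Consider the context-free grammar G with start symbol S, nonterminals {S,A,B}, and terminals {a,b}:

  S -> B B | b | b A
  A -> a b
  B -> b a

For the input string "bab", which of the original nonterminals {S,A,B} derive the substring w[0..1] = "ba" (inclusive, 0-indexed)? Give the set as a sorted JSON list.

Convert to CNF:
  S -> B B | T1 A | b
  A -> T0 T1
  B -> T1 T0
  T0 -> a
  T1 -> b

CYK table (by increasing span), restricted to cells inside w[0..1]:
  cell(0,0) b: {S,T1}  orig:{S}
  cell(1,1) a: {T0}  orig:{}
  cell(0,1) ba: {B}

Original NTs in T[0,1] deriving "ba": ["B"]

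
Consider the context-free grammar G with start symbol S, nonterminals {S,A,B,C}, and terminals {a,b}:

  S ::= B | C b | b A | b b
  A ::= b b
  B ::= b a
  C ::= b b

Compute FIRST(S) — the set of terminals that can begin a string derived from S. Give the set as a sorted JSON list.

Compute FIRST by fixpoint:
[1]
  A via A→b b: +{b}
  B via B→b a: +{b}
  C via C→b b: +{b}
  S via S→B: +{b}
  FIRST[S]={b}  FIRST[A]={b}  FIRST[B]={b}  FIRST[C]={b}
[2] (no change)
  FIRST[S]={b}  FIRST[A]={b}  FIRST[B]={b}  FIRST[C]={b}

FIRST(S) = ["b"]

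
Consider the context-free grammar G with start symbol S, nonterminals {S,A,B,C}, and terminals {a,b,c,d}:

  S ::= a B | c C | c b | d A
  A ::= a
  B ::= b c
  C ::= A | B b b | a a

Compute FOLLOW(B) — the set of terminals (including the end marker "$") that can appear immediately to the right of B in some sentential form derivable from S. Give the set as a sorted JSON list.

Compute FIRST by fixpoint:
round 1:
  A via A→a: +{a}
  B via B→b c: +{b}
  C via C→A: +{a}
  C via C→B b b: +{b}
  S via S→a B: +{a}
  S via S→c C: +{c}
  S via S→d A: +{d}
  S: {a,c,d}  A: {a}  B: {b}  C: {a,b}
round 2: (stable)
  S: {a,c,d}  A: {a}  B: {b}  C: {a,b}

FOLLOW sets:
initialize: $ ∈ FOLLOW(S)
iter 1:
  C→B b b: FOLLOW(B) ⊇ FIRST(b) = {b}; new: +{b}
  S→a B: FOLLOW(B) ⊇ FOLLOW(S) ⊇ {$}; new: +{$}
  S→c C: FOLLOW(C) ⊇ FOLLOW(S) ⊇ {$}; new: +{$}
  S→d A: FOLLOW(A) ⊇ FOLLOW(S) ⊇ {$}; new: +{$}
  FOLLOW(S)={$}  FOLLOW(A)={$}  FOLLOW(B)={$,b}  FOLLOW(C)={$}
iter 2: done
  FOLLOW(S)={$}  FOLLOW(A)={$}  FOLLOW(B)={$,b}  FOLLOW(C)={$}

FOLLOW(B) = ["$", "b"]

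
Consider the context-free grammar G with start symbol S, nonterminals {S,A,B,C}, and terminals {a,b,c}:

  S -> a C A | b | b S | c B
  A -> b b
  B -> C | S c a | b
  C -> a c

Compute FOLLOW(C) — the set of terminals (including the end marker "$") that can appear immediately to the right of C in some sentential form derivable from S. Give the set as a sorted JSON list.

Compute FIRST by fixpoint:
[1]
  A via A→b b: +{b}
  B via B→b: +{b}
  C via C→a c: +{a}
  S via S→a C A: +{a}
  S via S→b: +{b}
  S via S→c B: +{c}
  FIRST[S]={a,b,c}  FIRST[A]={b}  FIRST[B]={b}  FIRST[C]={a}
[2]
  B via B→C: +{a}
  B via B→S c a: +{c}
  FIRST[S]={a,b,c}  FIRST[A]={b}  FIRST[B]={a,b,c}  FIRST[C]={a}
[3] (stable)
  FIRST[S]={a,b,c}  FIRST[A]={b}  FIRST[B]={a,b,c}  FIRST[C]={a}

FOLLOW iteration:
seed FOLLOW(S) with $
iter 1:
  B→S c a: FOLLOW(S) ⊇ FIRST(c) = {c}; new: +{c}
  S→a C A: FOLLOW(C) ⊇ FIRST(A) = {b}; new: +{b}
  S→a C A: FOLLOW(A) ⊇ FOLLOW(S) ⊇ {$,c}; new: +{$,c}
  S→c B: FOLLOW(B) ⊇ FOLLOW(S) ⊇ {$,c}; new: +{$,c}
  S: {$,c}  A: {$,c}  B: {$,c}  C: {b}
iter 2:
  B→C: FOLLOW(C) ⊇ FOLLOW(B) ⊇ {$,c}; new: +{$,c}
  S: {$,c}  A: {$,c}  B: {$,c}  C: {$,b,c}
iter 3: (no change)
  S: {$,c}  A: {$,c}  B: {$,c}  C: {$,b,c}

FOLLOW(C) = ["$", "b", "c"]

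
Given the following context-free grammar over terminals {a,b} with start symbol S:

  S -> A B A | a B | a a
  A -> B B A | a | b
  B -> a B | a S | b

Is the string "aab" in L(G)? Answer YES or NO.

CNF form of G:
  S -> A X2 | T0 B | T0 T0
  A -> B X1 | a | b
  B -> T0 B | T0 S | b
  T0 -> a
  X1 -> B A
  X2 -> B A

CYK table (by increasing span):
  cell(0,0) a: {A,T0}  orig:{A}
  cell(1,1) a: {A,T0}  orig:{A}
  cell(2,2) b: {A,B}
  cell(0,1) aa: {S}
  cell(1,2) ab: {B,S}
  cell(0,2) aab: {B,S}

S ∈ T[0,2] ⇒ YES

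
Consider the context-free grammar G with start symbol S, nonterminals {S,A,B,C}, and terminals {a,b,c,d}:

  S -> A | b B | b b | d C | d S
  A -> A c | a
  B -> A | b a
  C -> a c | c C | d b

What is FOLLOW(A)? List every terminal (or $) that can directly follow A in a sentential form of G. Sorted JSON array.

Compute FIRST by fixpoint:
round 1:
  A via A→a: +{a}
  B via B→A: +{a}
  B via B→b a: +{b}
  C via C→a c: +{a}
  C via C→c C: +{c}
  C via C→d b: +{d}
  S via S→A: +{a}
  S via S→b B: +{b}
  S via S→d C: +{d}
  FIRST(S)={a,b,d}  FIRST(A)={a}  FIRST(B)={a,b}  FIRST(C)={a,c,d}
round 2: done
  FIRST(S)={a,b,d}  FIRST(A)={a}  FIRST(B)={a,b}  FIRST(C)={a,c,d}

FOLLOW iteration:
seed FOLLOW(S) with $
pass 1:
  A→A c: FOLLOW(A) ⊇ FIRST(c) = {c}; new: +{c}
  S→A: FOLLOW(A) ⊇ FOLLOW(S) ⊇ {$}; new: +{$}
  S→b B: FOLLOW(B) ⊇ FOLLOW(S) ⊇ {$}; new: +{$}
  S→d C: FOLLOW(C) ⊇ FOLLOW(S) ⊇ {$}; new: +{$}
  FOLLOW[S]={$}  FOLLOW[A]={$,c}  FOLLOW[B]={$}  FOLLOW[C]={$}
pass 2: (no change)
  FOLLOW[S]={$}  FOLLOW[A]={$,c}  FOLLOW[B]={$}  FOLLOW[C]={$}

FOLLOW(A) = ["$", "c"]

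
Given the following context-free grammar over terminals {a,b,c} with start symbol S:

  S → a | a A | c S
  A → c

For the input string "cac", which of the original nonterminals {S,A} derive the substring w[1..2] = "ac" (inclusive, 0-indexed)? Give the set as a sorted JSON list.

CNF form of G:
  S -> T0 A | T1 S | a
  A -> c
  T0 -> a
  T1 -> c

CYK fill, restricted to cells inside w[1..2]:
  [1..1]={S,T0}  "a"  orig:{S}
  [2..2]={A,T1}  "c"  orig:{A}
  [1..2]={S}  "ac"

Original NTs in T[1,2] deriving "ac": ["S"]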